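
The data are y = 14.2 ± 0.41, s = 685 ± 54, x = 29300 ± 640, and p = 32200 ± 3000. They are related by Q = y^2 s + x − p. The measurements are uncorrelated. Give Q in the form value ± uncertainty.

Let w = y^2·s = 1.38e+05. δw/w = √((2·δy/y)² + (1·δs/s)²) = √(0.00333 + 0.00621) = 0.0977, so δw = 13500.
Q = w + x − p: δQ = √(δw² + δx² + δp²) = √(1.82e+08 + 4.1e+05 + 9e+06) = 13800
Q = 1.35e+05.

(1.35 ± 0.138) × 10^5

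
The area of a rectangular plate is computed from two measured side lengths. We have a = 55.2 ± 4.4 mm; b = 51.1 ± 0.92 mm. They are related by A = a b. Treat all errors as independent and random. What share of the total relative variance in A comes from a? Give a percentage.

95.1%

(δA/A)² = (1·δa/a)² + (1·δb/b)²
  a term: (1×0.0797)² = 0.00635
  b term: (1×0.0180)² = 0.000324
Total = 0.00668. Share from a = 0.00635/0.00668 = 0.951.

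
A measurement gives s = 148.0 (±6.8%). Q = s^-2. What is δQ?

6.21e-06

Each factor contributes (exponent × relative error)² to (δQ/Q)²:
  (-2·δs/s)² = (-2×0.0680)² = 0.0185
δQ/Q = √(0.0185) = 0.136
Q = 4.565e-05, so δQ = 0.136 × 4.565e-05 = 6.21e-06.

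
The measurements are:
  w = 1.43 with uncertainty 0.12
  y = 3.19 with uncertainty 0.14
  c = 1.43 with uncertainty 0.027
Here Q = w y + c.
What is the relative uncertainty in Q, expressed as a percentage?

Let p = w·y = 4.56. δp/p = √((1·δw/w)² + (1·δy/y)²) = √(0.00704 + 0.00193) = 0.0947, so δp = 0.432.
Q = p + c: δQ = √(δp² + δc²) = √(0.187 + 0.000729) = 0.433
Q = 5.99, so δQ/Q = 0.433/5.99 = 0.0722.

7.22%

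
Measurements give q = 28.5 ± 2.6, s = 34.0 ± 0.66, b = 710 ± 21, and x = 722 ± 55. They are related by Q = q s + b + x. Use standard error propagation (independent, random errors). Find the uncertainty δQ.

Let p = q·s = 969. δp/p = √((1·δq/q)² + (1·δs/s)²) = √(0.00832 + 0.000377) = 0.0933, so δp = 90.4.
Q = p + b + x: δQ = √(δp² + δb² + δx²) = √(8170 + 441 + 3020) = 108

108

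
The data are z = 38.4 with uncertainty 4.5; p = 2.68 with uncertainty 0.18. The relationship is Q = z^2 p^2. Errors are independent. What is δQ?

2860

For a monomial Q ∝ z^2, p^2, fractional errors add in quadrature:
  (2·δz/z)² = (2×0.117)² = 0.0549;  (2·δp/p)² = (2×0.0672)² = 0.0180
δQ/Q = √(0.0730) = 0.270
Q = 10600, so δQ = 0.270 × 10600 = 2860.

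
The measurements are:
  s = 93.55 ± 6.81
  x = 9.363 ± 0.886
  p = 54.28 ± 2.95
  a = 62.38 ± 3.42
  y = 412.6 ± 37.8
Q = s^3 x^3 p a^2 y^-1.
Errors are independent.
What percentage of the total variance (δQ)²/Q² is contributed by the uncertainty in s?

31.4%

(δQ/Q)² = (3·δs/s)² + (3·δx/x)² + (1·δp/p)² + (2·δa/a)² + (-1·δy/y)²
  s term: (3×0.0728)² = 0.0477
  x term: (3×0.0946)² = 0.0806
  p term: (1×0.0543)² = 0.00295
  a term: (2×0.0548)² = 0.0120
  y term: (-1×0.0916)² = 0.00839
Total = 0.152. Share from s = 0.0477/0.152 = 0.314.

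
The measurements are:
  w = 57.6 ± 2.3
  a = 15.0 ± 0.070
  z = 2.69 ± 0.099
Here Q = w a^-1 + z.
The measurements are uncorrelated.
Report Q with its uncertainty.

6.53 ± 0.183

Let p = w·a^-1 = 3.84. δp/p = √((1·δw/w)² + (-1·δa/a)²) = √(0.00159 + 2.18e-05) = 0.0402, so δp = 0.154.
Q = p + z: δQ = √(δp² + δz²) = √(0.0238 + 0.00980) = 0.183
Q = 6.53.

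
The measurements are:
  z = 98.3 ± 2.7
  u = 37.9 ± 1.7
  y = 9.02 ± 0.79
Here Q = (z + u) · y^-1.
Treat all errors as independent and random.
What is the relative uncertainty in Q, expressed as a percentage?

9.07%

Let w = z + u = 136. δw = √(δz² + δu²) = √(7.29 + 2.89) = 3.19, so δw/w = 0.0234.
Q is then a monomial in w, y:
δQ/Q = √((δw/w)² + (-1·δy/y)²) = √(0.000549 + 0.00767) = 0.0907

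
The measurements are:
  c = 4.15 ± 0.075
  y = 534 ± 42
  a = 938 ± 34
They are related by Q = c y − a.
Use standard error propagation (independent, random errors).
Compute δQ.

182

Let p = c·y = 2220. δp/p = √((1·δc/c)² + (1·δy/y)²) = √(0.000327 + 0.00619) = 0.0807, so δp = 179.
Q = p − a: δQ = √(δp² + δa²) = √(32000 + 1160) = 182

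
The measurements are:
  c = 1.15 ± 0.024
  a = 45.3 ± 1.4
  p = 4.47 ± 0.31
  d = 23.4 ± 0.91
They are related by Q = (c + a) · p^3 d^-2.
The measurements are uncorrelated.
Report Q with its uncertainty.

Let u = c + a = 46.4. δu = √(δc² + δa²) = √(0.000576 + 1.96) = 1.40, so δu/u = 0.0301.
Q is then a monomial in u, p, d:
δQ/Q = √((δu/u)² + (3·δp/p)² + (-2·δd/d)²) = √(0.000909 + 0.0433 + 0.00605) = 0.224
Q = 7.58, so δQ = 0.224 × 7.58 = 1.70.

7.58 ± 1.70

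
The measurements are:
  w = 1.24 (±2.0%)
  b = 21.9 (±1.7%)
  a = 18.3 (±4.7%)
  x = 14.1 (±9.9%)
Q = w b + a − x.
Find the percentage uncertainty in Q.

5.70%

Let p = w·b = 27.2. δp/p = √((1·δw/w)² + (1·δb/b)²) = √(0.000400 + 0.000289) = 0.0262, so δp = 0.713.
Q = p + a − x: δQ = √(δp² + δa² + δx²) = √(0.508 + 0.740 + 1.95) = 1.79
Q = 31.4, so δQ/Q = 1.79/31.4 = 0.0570.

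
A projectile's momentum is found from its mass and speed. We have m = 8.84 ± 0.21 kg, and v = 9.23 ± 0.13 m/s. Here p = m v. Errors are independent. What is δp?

2.25 kg·m/s

Products/powers → add relative errors in quadrature, weighted by exponent:
  (1·δm/m)² = (1×0.0238)² = 0.000564;  (1·δv/v)² = (1×0.0141)² = 0.000198
δp/p = √(0.000763) = 0.0276
p = 81.6 kg·m/s, so δp = 0.0276 × 81.6 = 2.25 kg·m/s.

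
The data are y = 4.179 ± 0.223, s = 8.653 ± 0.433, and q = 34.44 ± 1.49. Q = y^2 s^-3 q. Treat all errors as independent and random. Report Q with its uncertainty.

Each factor contributes (exponent × relative error)² to (δQ/Q)²:
  (2·δy/y)² = (2×0.0534)² = 0.0114;  (-3·δs/s)² = (-3×0.0500)² = 0.0225;  (1·δq/q)² = (1×0.0433)² = 0.00187
δQ/Q = √(0.0358) = 0.189
Q = 0.9283, so δQ = 0.189 × 0.9283 = 0.176.

0.9283 ± 0.176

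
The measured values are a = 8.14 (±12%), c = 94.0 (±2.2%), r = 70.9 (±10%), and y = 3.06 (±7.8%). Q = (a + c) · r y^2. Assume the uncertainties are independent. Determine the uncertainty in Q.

Let u = a + c = 102. δu = √(δa² + δc²) = √(0.954 + 4.28) = 2.29, so δu/u = 0.0224.
Q is then a monomial in u, r, y:
δQ/Q = √((δu/u)² + (1·δr/r)² + (2·δy/y)²) = √(0.000501 + 0.0100 + 0.0243) = 0.187
Q = 67800, so δQ = 0.187 × 67800 = 12700.

12700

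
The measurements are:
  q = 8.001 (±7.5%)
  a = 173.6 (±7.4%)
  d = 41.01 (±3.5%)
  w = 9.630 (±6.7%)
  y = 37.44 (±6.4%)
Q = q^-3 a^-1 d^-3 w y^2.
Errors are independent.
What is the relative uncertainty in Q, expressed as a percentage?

29.7%

Each factor contributes (exponent × relative error)² to (δQ/Q)²:
  (-3·δq/q)² = (-3×0.0750)² = 0.0506;  (-1·δa/a)² = (-1×0.0740)² = 0.00548;  (-3·δd/d)² = (-3×0.0350)² = 0.0110;  (1·δw/w)² = (1×0.0670)² = 0.00449;  (2·δy/y)² = (2×0.0640)² = 0.0164
δQ/Q = √(0.0880) = 0.297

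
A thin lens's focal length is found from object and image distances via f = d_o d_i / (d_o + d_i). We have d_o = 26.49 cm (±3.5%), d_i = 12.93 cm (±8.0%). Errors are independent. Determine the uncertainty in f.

∂f/∂d_o = (d_i/(d_o+d_i))² = 0.108;  ∂f/∂d_i = (d_o/(d_o+d_i))² = 0.452
δf = √((∂f/∂d_o · δd_o)² + (∂f/∂d_i · δd_i)²) = √(0.00995 + 0.218) = 0.478 cm

0.478 cm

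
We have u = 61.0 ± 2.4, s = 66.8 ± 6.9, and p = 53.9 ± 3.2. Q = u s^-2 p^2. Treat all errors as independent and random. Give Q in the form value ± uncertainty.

39.7 ± 9.59

For a monomial Q ∝ u, s^-2, p^2, fractional errors add in quadrature:
  (1·δu/u)² = (1×0.0393)² = 0.00155;  (-2·δs/s)² = (-2×0.103)² = 0.0427;  (2·δp/p)² = (2×0.0594)² = 0.0141
δQ/Q = √(0.0583) = 0.242
Q = 39.7, so δQ = 0.242 × 39.7 = 9.59.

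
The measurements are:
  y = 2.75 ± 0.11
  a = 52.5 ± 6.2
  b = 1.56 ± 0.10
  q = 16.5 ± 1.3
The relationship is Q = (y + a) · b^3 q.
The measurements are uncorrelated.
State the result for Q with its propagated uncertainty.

Let u = y + a = 55.2. δu = √(δy² + δa²) = √(0.0121 + 38.4) = 6.20, so δu/u = 0.112.
Q is then a monomial in u, b, q:
δQ/Q = √((δu/u)² + (3·δb/b)² + (1·δq/q)²) = √(0.0126 + 0.0370 + 0.00621) = 0.236
Q = 3460, so δQ = 0.236 × 3460 = 817.

3460 ± 817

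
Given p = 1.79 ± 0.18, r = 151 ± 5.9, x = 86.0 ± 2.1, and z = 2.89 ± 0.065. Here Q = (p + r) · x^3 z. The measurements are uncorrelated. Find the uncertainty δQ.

2.41e+07

Let u = p + r = 153. δu = √(δp² + δr²) = √(0.0324 + 34.8) = 5.90, so δu/u = 0.0386.
Q is then a monomial in u, x, z:
δQ/Q = √((δu/u)² + (3·δx/x)² + (1·δz/z)²) = √(0.00149 + 0.00537 + 0.000506) = 0.0858
Q = 2.81e+08, so δQ = 0.0858 × 2.81e+08 = 2.41e+07.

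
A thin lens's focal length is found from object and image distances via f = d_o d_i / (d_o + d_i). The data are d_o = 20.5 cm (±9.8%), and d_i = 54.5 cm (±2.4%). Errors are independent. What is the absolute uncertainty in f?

∂f/∂d_o = (d_i/(d_o+d_i))² = 0.528;  ∂f/∂d_i = (d_o/(d_o+d_i))² = 0.0747
δf = √((∂f/∂d_o · δd_o)² + (∂f/∂d_i · δd_i)²) = √(1.13 + 0.00955) = 1.07 cm

1.07 cm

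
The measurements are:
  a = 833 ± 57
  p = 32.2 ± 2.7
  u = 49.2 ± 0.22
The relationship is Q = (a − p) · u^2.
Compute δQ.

Let w = a − p = 801. δw = √(δa² + δp²) = √(3250 + 7.29) = 57.1, so δw/w = 0.0713.
Q is then a monomial in w, u:
δQ/Q = √((δw/w)² + (2·δu/u)²) = √(0.00508 + 8e-05) = 0.0718
Q = 1.94e+06, so δQ = 0.0718 × 1.94e+06 = 1.39e+05.

1.39e+05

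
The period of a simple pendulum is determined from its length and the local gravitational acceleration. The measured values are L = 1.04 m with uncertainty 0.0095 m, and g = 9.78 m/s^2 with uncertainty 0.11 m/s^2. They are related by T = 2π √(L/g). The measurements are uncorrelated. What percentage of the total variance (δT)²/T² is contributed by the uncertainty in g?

60.3%

(δT/T)² = (½·δL/L)² + (−½·δg/g)²
  L term: (0.5×0.00913)² = 2.09e-05
  g term: (-0.5×0.0112)² = 3.16e-05
Total = 5.25e-05. Share from g = 3.16e-05/5.25e-05 = 0.603.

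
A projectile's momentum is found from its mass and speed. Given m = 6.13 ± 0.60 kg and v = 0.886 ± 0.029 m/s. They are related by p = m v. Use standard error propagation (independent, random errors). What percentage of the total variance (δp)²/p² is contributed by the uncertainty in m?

89.9%

(δp/p)² = (1·δm/m)² + (1·δv/v)²
  m term: (1×0.0979)² = 0.00958
  v term: (1×0.0327)² = 0.00107
Total = 0.0107. Share from m = 0.00958/0.0107 = 0.899.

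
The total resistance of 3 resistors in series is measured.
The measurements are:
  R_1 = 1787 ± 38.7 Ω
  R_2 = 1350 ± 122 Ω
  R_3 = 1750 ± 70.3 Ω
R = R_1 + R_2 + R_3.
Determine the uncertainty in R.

146 Ω

Sums and differences: (δR)² = Σ (cᵢ δxᵢ)².
  (δR_1)² = 1500;  (δR_2)² = 14900;  (δR_3)² = 4940
δR = √(21300) = 146 Ω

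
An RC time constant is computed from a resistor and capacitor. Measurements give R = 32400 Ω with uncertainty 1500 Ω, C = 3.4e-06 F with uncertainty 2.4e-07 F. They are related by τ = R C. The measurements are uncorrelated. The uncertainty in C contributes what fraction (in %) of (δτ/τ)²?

(δτ/τ)² = (1·δR/R)² + (1·δC/C)²
  R term: (1×0.0463)² = 0.00214
  C term: (1×0.0706)² = 0.00498
Total = 0.00713. Share from C = 0.00498/0.00713 = 0.699.

69.9%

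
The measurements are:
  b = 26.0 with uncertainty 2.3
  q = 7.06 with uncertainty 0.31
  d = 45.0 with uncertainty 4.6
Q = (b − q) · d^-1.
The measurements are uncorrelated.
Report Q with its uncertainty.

Let u = b − q = 18.9. δu = √(δb² + δq²) = √(5.29 + 0.0961) = 2.32, so δu/u = 0.123.
Q is then a monomial in u, d:
δQ/Q = √((δu/u)² + (-1·δd/d)²) = √(0.0150 + 0.0104) = 0.160
Q = 0.421, so δQ = 0.160 × 0.421 = 0.0672.

0.421 ± 0.0672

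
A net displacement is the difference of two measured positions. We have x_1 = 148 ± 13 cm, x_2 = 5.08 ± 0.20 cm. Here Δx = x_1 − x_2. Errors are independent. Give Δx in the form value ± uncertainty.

Absolute uncertainties add in quadrature for a linear combination:
  (δx_1)² = 169;  (δx_2)² = 0.0400
δΔx = √(169) = 13.0 cm
Δx = 143 cm.

143 ± 13.0 cm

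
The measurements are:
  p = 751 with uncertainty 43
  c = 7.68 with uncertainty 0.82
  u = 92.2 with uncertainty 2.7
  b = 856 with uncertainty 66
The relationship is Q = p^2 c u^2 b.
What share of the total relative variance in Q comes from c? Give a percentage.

(δQ/Q)² = (2·δp/p)² + (1·δc/c)² + (2·δu/u)² + (1·δb/b)²
  p term: (2×0.0573)² = 0.0131
  c term: (1×0.107)² = 0.0114
  u term: (2×0.0293)² = 0.00343
  b term: (1×0.0771)² = 0.00594
Total = 0.0339. Share from c = 0.0114/0.0339 = 0.336.

33.6%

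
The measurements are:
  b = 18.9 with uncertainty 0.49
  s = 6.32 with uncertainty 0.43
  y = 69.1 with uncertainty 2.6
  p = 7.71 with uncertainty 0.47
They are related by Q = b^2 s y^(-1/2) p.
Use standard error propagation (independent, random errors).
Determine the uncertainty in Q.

Each factor contributes (exponent × relative error)² to (δQ/Q)²:
  (2·δb/b)² = (2×0.0259)² = 0.00269;  (1·δs/s)² = (1×0.0680)² = 0.00463;  (−½·δy/y)² = (-0.5×0.0376)² = 0.000354;  (1·δp/p)² = (1×0.0610)² = 0.00372
δQ/Q = √(0.0114) = 0.107
Q = 2090, so δQ = 0.107 × 2090 = 223.

223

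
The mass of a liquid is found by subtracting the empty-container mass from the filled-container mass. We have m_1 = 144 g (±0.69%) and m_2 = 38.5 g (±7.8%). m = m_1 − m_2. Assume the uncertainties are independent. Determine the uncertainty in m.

m is a linear combination, so absolute uncertainties add in quadrature:
  (δm_1)² = 0.987;  (δm_2)² = 9.02
δm = √(10.0) = 3.16 g

3.16 g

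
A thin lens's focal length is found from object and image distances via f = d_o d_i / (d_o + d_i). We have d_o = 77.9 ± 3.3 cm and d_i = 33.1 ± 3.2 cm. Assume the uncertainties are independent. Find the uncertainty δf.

1.60 cm

∂f/∂d_o = (d_i/(d_o+d_i))² = 0.0889;  ∂f/∂d_i = (d_o/(d_o+d_i))² = 0.493
δf = √((∂f/∂d_o · δd_o)² + (∂f/∂d_i · δd_i)²) = √(0.0861 + 2.48) = 1.60 cm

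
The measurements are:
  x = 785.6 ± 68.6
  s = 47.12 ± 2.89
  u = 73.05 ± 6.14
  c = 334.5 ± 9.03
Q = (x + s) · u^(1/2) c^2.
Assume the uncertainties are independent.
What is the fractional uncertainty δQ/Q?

Let w = x + s = 832.7. δw = √(δx² + δs²) = √(4710 + 8.35) = 68.7, so δw/w = 0.0825.
Q is then a monomial in w, u, c:
δQ/Q = √((δw/w)² + (½·δu/u)² + (2·δc/c)²) = √(0.00680 + 0.00177 + 0.00292) = 0.107

0.107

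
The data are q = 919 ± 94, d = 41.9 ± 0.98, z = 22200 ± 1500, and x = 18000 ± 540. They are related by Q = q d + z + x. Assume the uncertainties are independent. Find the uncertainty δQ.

Let p = q·d = 38500. δp/p = √((1·δq/q)² + (1·δd/d)²) = √(0.0105 + 0.000547) = 0.105, so δp = 4040.
Q = p + z + x: δQ = √(δp² + δz² + δx²) = √(1.63e+07 + 2.25e+06 + 2.92e+05) = 4340

4340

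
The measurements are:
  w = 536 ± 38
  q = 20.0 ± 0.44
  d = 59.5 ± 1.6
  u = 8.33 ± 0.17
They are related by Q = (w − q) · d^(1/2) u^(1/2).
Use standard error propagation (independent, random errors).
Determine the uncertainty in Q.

868

Let h = w − q = 516. δh = √(δw² + δq²) = √(1440 + 0.194) = 38.0, so δh/h = 0.0736.
Q is then a monomial in h, d, u:
δQ/Q = √((δh/h)² + (½·δd/d)² + (½·δu/u)²) = √(0.00542 + 0.000181 + 0.000104) = 0.0756
Q = 11500, so δQ = 0.0756 × 11500 = 868.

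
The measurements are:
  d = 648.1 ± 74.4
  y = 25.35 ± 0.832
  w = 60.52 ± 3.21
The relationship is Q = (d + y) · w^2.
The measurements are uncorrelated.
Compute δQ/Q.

Let u = d + y = 673.5. δu = √(δd² + δy²) = √(5540 + 0.692) = 74.4, so δu/u = 0.110.
Q is then a monomial in u, w:
δQ/Q = √((δu/u)² + (2·δw/w)²) = √(0.0122 + 0.0113) = 0.153

0.153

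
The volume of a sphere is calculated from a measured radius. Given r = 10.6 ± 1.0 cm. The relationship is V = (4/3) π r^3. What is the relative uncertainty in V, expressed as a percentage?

28.3%

V is a product of powers, so relative uncertainties combine in quadrature:
  (3·δr/r)² = (3×0.0943)² = 0.0801
δV/V = √(0.0801) = 0.283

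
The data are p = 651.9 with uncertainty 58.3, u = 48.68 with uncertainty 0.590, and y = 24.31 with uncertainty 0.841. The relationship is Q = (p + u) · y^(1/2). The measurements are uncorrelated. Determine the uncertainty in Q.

Let w = p + u = 700.6. δw = √(δp² + δu²) = √(3400 + 0.348) = 58.3, so δw/w = 0.0832.
Q is then a monomial in w, y:
δQ/Q = √((δw/w)² + (½·δy/y)²) = √(0.00693 + 0.000299) = 0.0850
Q = 3454, so δQ = 0.0850 × 3454 = 294.

294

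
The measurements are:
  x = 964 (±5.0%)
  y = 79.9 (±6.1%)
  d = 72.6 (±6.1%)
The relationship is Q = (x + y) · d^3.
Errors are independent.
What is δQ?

Let u = x + y = 1040. δu = √(δx² + δy²) = √(2320 + 23.8) = 48.4, so δu/u = 0.0464.
Q is then a monomial in u, d:
δQ/Q = √((δu/u)² + (3·δd/d)²) = √(0.00215 + 0.0335) = 0.189
Q = 3.99e+08, so δQ = 0.189 × 3.99e+08 = 7.54e+07.

7.54e+07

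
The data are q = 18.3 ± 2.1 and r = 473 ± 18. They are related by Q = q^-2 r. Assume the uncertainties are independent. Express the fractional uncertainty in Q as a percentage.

Since Q is a product/quotient, work with relative uncertainties:
  (-2·δq/q)² = (-2×0.115)² = 0.0527;  (1·δr/r)² = (1×0.0381)² = 0.00145
δQ/Q = √(0.0541) = 0.233

23.3%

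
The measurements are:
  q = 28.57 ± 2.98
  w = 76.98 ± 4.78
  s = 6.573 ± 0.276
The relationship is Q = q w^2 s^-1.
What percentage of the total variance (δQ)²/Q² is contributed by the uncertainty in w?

55.0%

(δQ/Q)² = (1·δq/q)² + (2·δw/w)² + (-1·δs/s)²
  q term: (1×0.104)² = 0.0109
  w term: (2×0.0621)² = 0.0154
  s term: (-1×0.0420)² = 0.00176
Total = 0.0281. Share from w = 0.0154/0.0281 = 0.550.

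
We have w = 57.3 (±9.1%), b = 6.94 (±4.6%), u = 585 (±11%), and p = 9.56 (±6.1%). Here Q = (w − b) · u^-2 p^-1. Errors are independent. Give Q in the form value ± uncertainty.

(1.54 ± 0.386) × 10^-5

Let h = w − b = 50.4. δh = √(δw² + δb²) = √(27.2 + 0.102) = 5.22, so δh/h = 0.104.
Q is then a monomial in h, u, p:
δQ/Q = √((δh/h)² + (-2·δu/u)² + (-1·δp/p)²) = √(0.0108 + 0.0484 + 0.00372) = 0.251
Q = 1.54e-05, so δQ = 0.251 × 1.54e-05 = 3.86e-06.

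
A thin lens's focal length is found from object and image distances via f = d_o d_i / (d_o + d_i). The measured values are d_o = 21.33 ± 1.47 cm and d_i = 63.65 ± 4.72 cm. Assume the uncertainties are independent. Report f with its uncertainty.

15.98 ± 0.877 cm

∂f/∂d_o = (d_i/(d_o+d_i))² = 0.561;  ∂f/∂d_i = (d_o/(d_o+d_i))² = 0.0630
δf = √((∂f/∂d_o · δd_o)² + (∂f/∂d_i · δd_i)²) = √(0.680 + 0.0884) = 0.877 cm
f = 15.98 cm.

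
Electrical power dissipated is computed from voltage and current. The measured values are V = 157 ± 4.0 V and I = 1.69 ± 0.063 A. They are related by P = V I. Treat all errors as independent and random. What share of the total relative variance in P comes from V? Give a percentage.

(δP/P)² = (1·δV/V)² + (1·δI/I)²
  V term: (1×0.0255)² = 0.000649
  I term: (1×0.0373)² = 0.00139
Total = 0.00204. Share from V = 0.000649/0.00204 = 0.318.

31.8%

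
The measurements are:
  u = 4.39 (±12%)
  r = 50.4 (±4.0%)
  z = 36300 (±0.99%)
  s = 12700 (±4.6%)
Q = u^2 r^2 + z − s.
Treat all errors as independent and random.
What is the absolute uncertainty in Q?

12400

Let p = u^2·r^2 = 49000. δp/p = √((2·δu/u)² + (2·δr/r)²) = √(0.0576 + 0.00640) = 0.253, so δp = 12400.
Q = p + z − s: δQ = √(δp² + δz² + δs²) = √(1.53e+08 + 1.29e+05 + 3.41e+05) = 12400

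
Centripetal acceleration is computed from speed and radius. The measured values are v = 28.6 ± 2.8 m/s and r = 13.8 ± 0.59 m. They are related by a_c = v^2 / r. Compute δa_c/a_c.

0.200

Each factor contributes (exponent × relative error)² to (δa_c/a_c)²:
  (2·δv/v)² = (2×0.0979)² = 0.0383;  (-1·δr/r)² = (-1×0.0428)² = 0.00183
δa_c/a_c = √(0.0402) = 0.200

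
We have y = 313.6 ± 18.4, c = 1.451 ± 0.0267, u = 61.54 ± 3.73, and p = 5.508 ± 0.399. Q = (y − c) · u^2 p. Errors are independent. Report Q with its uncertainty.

Let w = y − c = 312.1. δw = √(δy² + δc²) = √(339 + 0.000713) = 18.4, so δw/w = 0.0589.
Q is then a monomial in w, u, p:
δQ/Q = √((δw/w)² + (2·δu/u)² + (1·δp/p)²) = √(0.00347 + 0.0147 + 0.00525) = 0.153
Q = 6.511e+06, so δQ = 0.153 × 6.511e+06 = 9.96e+05.

(6.511 ± 0.996) × 10^6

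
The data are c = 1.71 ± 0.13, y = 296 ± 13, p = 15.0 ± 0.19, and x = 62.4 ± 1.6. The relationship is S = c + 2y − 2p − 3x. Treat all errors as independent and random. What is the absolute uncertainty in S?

26.4

Absolute uncertainties add in quadrature for a linear combination:
  (δc)² = 0.0169;  (2·δy)² = 676;  (2·δp)² = 0.144;  (3·δx)² = 23.0
δS = √(699) = 26.4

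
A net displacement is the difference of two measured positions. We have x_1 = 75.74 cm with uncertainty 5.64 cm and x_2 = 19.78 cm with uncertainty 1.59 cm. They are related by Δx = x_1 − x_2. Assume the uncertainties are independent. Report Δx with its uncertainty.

Absolute uncertainties add in quadrature for a linear combination:
  (δx_1)² = 31.8;  (δx_2)² = 2.53
δΔx = √(34.3) = 5.86 cm
Δx = 55.96 cm.

55.96 ± 5.86 cm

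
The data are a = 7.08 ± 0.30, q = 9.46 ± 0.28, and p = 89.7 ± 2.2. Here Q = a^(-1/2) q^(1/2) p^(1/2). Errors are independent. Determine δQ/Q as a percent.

Products/powers → add relative errors in quadrature, weighted by exponent:
  (−½·δa/a)² = (-0.5×0.0424)² = 0.000449;  (½·δq/q)² = (0.5×0.0296)² = 0.000219;  (½·δp/p)² = (0.5×0.0245)² = 0.000150
δQ/Q = √(0.000818) = 0.0286

2.86%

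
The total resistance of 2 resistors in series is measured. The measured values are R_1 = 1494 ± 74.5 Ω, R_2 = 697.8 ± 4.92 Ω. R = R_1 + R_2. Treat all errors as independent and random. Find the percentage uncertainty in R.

For a sum/difference, combine absolute errors in quadrature:
  (δR_1)² = 5550;  (δR_2)² = 24.2
δR = √(5570) = 74.7 Ω
R = 2192 Ω, so δR/R = 74.7/2192 = 0.0341.

3.41%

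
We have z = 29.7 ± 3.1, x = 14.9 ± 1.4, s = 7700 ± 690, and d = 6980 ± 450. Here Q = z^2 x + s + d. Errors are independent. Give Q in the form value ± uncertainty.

Let p = z^2·x = 13100. δp/p = √((2·δz/z)² + (1·δx/x)²) = √(0.0436 + 0.00883) = 0.229, so δp = 3010.
Q = p + s + d: δQ = √(δp² + δs² + δd²) = √(9.05e+06 + 4.76e+05 + 2.02e+05) = 3120
Q = 27800.

27800 ± 3120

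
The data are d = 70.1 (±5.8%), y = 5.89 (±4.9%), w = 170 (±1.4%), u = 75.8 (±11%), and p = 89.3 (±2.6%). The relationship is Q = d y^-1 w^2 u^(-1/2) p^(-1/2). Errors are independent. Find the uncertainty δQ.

Since Q is a product/quotient, work with relative uncertainties:
  (1·δd/d)² = (1×0.0580)² = 0.00336;  (-1·δy/y)² = (-1×0.0490)² = 0.00240;  (2·δw/w)² = (2×0.0140)² = 0.000784;  (−½·δu/u)² = (-0.5×0.110)² = 0.00302;  (−½·δp/p)² = (-0.5×0.0260)² = 0.000169
δQ/Q = √(0.00974) = 0.0987
Q = 4180, so δQ = 0.0987 × 4180 = 413.

413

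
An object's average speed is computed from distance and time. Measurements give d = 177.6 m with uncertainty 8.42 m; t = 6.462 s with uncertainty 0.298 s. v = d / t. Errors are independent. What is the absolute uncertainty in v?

1.82 m/s

Each factor contributes (exponent × relative error)² to (δv/v)²:
  (1·δd/d)² = (1×0.0474)² = 0.00225;  (-1·δt/t)² = (-1×0.0461)² = 0.00213
δv/v = √(0.00437) = 0.0661
v = 27.48 m/s, so δv = 0.0661 × 27.48 = 1.82 m/s.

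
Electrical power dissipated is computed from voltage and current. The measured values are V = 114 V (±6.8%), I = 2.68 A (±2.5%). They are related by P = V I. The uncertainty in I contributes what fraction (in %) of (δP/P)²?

(δP/P)² = (1·δV/V)² + (1·δI/I)²
  V term: (1×0.0680)² = 0.00462
  I term: (1×0.0250)² = 0.000625
Total = 0.00525. Share from I = 0.000625/0.00525 = 0.119.

11.9%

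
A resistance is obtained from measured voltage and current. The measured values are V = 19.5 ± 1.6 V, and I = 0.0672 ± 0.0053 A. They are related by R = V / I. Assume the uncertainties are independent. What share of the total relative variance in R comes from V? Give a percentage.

(δR/R)² = (1·δV/V)² + (-1·δI/I)²
  V term: (1×0.0821)² = 0.00673
  I term: (-1×0.0789)² = 0.00622
Total = 0.0130. Share from V = 0.00673/0.0130 = 0.520.

52.0%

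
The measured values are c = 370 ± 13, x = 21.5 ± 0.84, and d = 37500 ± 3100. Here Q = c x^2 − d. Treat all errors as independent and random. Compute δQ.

15000

Let p = c·x^2 = 1.71e+05. δp/p = √((1·δc/c)² + (2·δx/x)²) = √(0.00123 + 0.00611) = 0.0857, so δp = 14700.
Q = p − d: δQ = √(δp² + δd²) = √(2.15e+08 + 9.61e+06) = 15000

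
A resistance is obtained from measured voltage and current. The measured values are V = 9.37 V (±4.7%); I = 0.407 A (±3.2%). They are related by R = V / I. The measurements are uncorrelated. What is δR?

Each factor contributes (exponent × relative error)² to (δR/R)²:
  (1·δV/V)² = (1×0.0470)² = 0.00221;  (-1·δI/I)² = (-1×0.0320)² = 0.00102
δR/R = √(0.00323) = 0.0569
R = 23.0 Ω, so δR = 0.0569 × 23.0 = 1.31 Ω.

1.31 Ω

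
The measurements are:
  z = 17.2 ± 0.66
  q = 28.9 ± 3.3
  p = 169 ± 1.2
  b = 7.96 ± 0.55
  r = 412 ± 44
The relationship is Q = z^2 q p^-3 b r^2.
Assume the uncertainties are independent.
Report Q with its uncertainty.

For a monomial Q ∝ z^2, q, p^-3, b, r^2, fractional errors add in quadrature:
  (2·δz/z)² = (2×0.0384)² = 0.00589;  (1·δq/q)² = (1×0.114)² = 0.0130;  (-3·δp/p)² = (-3×0.00710)² = 0.000454;  (1·δb/b)² = (1×0.0691)² = 0.00477;  (2·δr/r)² = (2×0.107)² = 0.0456
δQ/Q = √(0.0698) = 0.264
Q = 2390, so δQ = 0.264 × 2390 = 632.

2390 ± 632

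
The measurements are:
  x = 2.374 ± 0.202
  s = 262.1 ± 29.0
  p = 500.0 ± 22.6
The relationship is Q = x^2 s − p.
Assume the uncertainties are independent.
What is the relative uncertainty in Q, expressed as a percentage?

30.8%

Let w = x^2·s = 1477. δw/w = √((2·δx/x)² + (1·δs/s)²) = √(0.0290 + 0.0122) = 0.203, so δw = 300.
Q = w − p: δQ = √(δw² + δp²) = √(89900 + 511) = 301
Q = 977.2, so δQ/Q = 301/977.2 = 0.308.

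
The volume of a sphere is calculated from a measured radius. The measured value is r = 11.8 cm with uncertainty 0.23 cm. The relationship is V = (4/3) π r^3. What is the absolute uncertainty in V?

402 cm^3

Each factor contributes (exponent × relative error)² to (δV/V)²:
  (3·δr/r)² = (3×0.0195)² = 0.00342
δV/V = √(0.00342) = 0.0585
V = 6880 cm^3, so δV = 0.0585 × 6880 = 402 cm^3.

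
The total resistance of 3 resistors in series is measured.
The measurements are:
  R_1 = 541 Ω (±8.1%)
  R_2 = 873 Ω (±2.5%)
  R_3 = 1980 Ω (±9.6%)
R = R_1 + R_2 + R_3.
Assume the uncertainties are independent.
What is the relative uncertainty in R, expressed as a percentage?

Each term contributes (cᵢ δxᵢ)² to (δR)²:
  (δR_1)² = 1920;  (δR_2)² = 476;  (δR_3)² = 36100
δR = √(38500) = 196 Ω
R = 3390 Ω, so δR/R = 196/3390 = 0.0578.

5.78%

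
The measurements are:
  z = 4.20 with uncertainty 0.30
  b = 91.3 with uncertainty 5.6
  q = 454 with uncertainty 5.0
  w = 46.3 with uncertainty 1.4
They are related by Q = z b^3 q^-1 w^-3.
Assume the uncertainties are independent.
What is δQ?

0.0154

Since Q is a product/quotient, work with relative uncertainties:
  (1·δz/z)² = (1×0.0714)² = 0.00510;  (3·δb/b)² = (3×0.0613)² = 0.0339;  (-1·δq/q)² = (-1×0.0110)² = 0.000121;  (-3·δw/w)² = (-3×0.0302)² = 0.00823
δQ/Q = √(0.0473) = 0.218
Q = 0.0709, so δQ = 0.218 × 0.0709 = 0.0154.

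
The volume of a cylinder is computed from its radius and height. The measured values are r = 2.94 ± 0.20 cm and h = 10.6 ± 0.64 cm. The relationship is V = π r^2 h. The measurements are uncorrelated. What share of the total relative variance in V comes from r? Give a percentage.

(δV/V)² = (2·δr/r)² + (1·δh/h)²
  r term: (2×0.0680)² = 0.0185
  h term: (1×0.0604)² = 0.00365
Total = 0.0222. Share from r = 0.0185/0.0222 = 0.835.

83.5%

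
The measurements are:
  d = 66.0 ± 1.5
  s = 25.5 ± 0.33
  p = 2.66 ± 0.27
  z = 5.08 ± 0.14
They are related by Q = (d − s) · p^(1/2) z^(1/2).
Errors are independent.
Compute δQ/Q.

Let u = d − s = 40.5. δu = √(δd² + δs²) = √(2.25 + 0.109) = 1.54, so δu/u = 0.0379.
Q is then a monomial in u, p, z:
δQ/Q = √((δu/u)² + (½·δp/p)² + (½·δz/z)²) = √(0.00144 + 0.00258 + 0.000190) = 0.0648

0.0648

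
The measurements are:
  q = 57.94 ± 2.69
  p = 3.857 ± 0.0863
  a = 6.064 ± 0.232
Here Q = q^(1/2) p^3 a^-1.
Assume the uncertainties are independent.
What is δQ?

5.81

Relative error in a monomial: (δQ/Q)² = Σ (nᵢ · δxᵢ/xᵢ)².
  (½·δq/q)² = (0.5×0.0464)² = 0.000539;  (3·δp/p)² = (3×0.0224)² = 0.00451;  (-1·δa/a)² = (-1×0.0383)² = 0.00146
δQ/Q = √(0.00651) = 0.0807
Q = 72.02, so δQ = 0.0807 × 72.02 = 5.81.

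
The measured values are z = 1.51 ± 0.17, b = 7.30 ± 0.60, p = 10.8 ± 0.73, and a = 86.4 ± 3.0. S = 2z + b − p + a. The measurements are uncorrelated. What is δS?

Sums and differences: (δS)² = Σ (cᵢ δxᵢ)².
  (2·δz)² = 0.116;  (δb)² = 0.360;  (δp)² = 0.533;  (δa)² = 9.00
δS = √(10.0) = 3.16

3.16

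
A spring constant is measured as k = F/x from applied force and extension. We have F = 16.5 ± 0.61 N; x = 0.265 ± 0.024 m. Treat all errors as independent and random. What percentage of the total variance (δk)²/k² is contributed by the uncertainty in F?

14.3%

(δk/k)² = (1·δF/F)² + (-1·δx/x)²
  F term: (1×0.0370)² = 0.00137
  x term: (-1×0.0906)² = 0.00820
Total = 0.00957. Share from F = 0.00137/0.00957 = 0.143.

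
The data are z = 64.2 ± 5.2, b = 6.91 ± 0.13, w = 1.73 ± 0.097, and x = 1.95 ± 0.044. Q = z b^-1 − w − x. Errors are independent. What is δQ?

0.780

Let p = z·b^-1 = 9.29. δp/p = √((1·δz/z)² + (-1·δb/b)²) = √(0.00656 + 0.000354) = 0.0832, so δp = 0.773.
Q = p − w − x: δQ = √(δp² + δw² + δx²) = √(0.597 + 0.00941 + 0.00194) = 0.780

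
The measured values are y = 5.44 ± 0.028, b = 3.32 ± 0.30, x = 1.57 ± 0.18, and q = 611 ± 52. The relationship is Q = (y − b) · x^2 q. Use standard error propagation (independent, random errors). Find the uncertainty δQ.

903

Let u = y − b = 2.12. δu = √(δy² + δb²) = √(0.000784 + 0.0900) = 0.301, so δu/u = 0.142.
Q is then a monomial in u, x, q:
δQ/Q = √((δu/u)² + (2·δx/x)² + (1·δq/q)²) = √(0.0202 + 0.0526 + 0.00724) = 0.283
Q = 3190, so δQ = 0.283 × 3190 = 903.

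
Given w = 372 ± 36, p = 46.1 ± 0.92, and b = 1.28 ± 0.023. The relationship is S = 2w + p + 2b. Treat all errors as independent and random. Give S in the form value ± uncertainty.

Absolute uncertainties add in quadrature for a linear combination:
  (2·δw)² = 5180;  (δp)² = 0.846;  (2·δb)² = 0.00212
δS = √(5180) = 72.0
S = 793.

793 ± 72.0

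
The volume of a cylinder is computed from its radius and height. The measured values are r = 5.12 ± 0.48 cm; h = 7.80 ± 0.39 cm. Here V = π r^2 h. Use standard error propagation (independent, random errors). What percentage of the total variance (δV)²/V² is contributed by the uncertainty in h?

6.64%

(δV/V)² = (2·δr/r)² + (1·δh/h)²
  r term: (2×0.0938)² = 0.0352
  h term: (1×0.0500)² = 0.00250
Total = 0.0377. Share from h = 0.00250/0.0377 = 0.0664.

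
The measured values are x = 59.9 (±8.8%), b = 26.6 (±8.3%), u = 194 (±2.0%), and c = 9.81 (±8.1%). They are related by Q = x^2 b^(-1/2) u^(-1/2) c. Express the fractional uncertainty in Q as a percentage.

Each factor contributes (exponent × relative error)² to (δQ/Q)²:
  (2·δx/x)² = (2×0.0880)² = 0.0310;  (−½·δb/b)² = (-0.5×0.0830)² = 0.00172;  (−½·δu/u)² = (-0.5×0.0200)² = 0.000100;  (1·δc/c)² = (1×0.0810)² = 0.00656
δQ/Q = √(0.0394) = 0.198

19.8%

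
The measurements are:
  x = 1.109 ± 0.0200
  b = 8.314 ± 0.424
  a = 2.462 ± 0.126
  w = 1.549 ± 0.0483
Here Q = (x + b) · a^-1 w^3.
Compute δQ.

1.65

Let u = x + b = 9.423. δu = √(δx² + δb²) = √(0.000400 + 0.180) = 0.424, so δu/u = 0.0450.
Q is then a monomial in u, a, w:
δQ/Q = √((δu/u)² + (-1·δa/a)² + (3·δw/w)²) = √(0.00203 + 0.00262 + 0.00875) = 0.116
Q = 14.23, so δQ = 0.116 × 14.23 = 1.65.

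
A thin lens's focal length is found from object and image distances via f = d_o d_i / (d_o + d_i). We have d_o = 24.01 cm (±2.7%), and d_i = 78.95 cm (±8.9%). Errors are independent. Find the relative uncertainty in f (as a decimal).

∂f/∂d_o = (d_i/(d_o+d_i))² = 0.588;  ∂f/∂d_i = (d_o/(d_o+d_i))² = 0.0544
δf = √((∂f/∂d_o · δd_o)² + (∂f/∂d_i · δd_i)²) = √(0.145 + 0.146) = 0.540 cm
f = 18.41 cm, so δf/f = 0.540/18.41 = 0.0293.

0.0293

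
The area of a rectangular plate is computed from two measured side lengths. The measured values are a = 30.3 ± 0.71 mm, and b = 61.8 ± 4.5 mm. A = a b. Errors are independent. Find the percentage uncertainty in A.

Each factor contributes (exponent × relative error)² to (δA/A)²:
  (1·δa/a)² = (1×0.0234)² = 0.000549;  (1·δb/b)² = (1×0.0728)² = 0.00530
δA/A = √(0.00585) = 0.0765

7.65%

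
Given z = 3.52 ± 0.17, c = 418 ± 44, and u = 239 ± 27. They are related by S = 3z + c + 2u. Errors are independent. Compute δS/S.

0.0768

S is a linear combination, so absolute uncertainties add in quadrature:
  (3·δz)² = 0.260;  (δc)² = 1940;  (2·δu)² = 2920
δS = √(4850) = 69.7
S = 907, so δS/S = 69.7/907 = 0.0768.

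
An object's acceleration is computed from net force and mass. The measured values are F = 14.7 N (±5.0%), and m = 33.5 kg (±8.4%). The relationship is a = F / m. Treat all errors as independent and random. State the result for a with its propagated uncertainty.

Since a is a product/quotient, work with relative uncertainties:
  (1·δF/F)² = (1×0.0500)² = 0.00250;  (-1·δm/m)² = (-1×0.0840)² = 0.00706
δa/a = √(0.00956) = 0.0978
a = 0.439 m/s^2, so δa = 0.0978 × 0.439 = 0.0429 m/s^2.

0.439 ± 0.0429 m/s^2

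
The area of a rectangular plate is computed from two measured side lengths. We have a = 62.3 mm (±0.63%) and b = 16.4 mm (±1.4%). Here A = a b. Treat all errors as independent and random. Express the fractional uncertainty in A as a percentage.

1.54%

Since A is a product/quotient, work with relative uncertainties:
  (1·δa/a)² = (1×0.00630)² = 3.97e-05;  (1·δb/b)² = (1×0.0140)² = 0.000196
δA/A = √(0.000236) = 0.0154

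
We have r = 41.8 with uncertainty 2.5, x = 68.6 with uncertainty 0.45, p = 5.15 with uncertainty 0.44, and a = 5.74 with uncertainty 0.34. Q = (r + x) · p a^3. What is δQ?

Let u = r + x = 110. δu = √(δr² + δx²) = √(6.25 + 0.203) = 2.54, so δu/u = 0.0230.
Q is then a monomial in u, p, a:
δQ/Q = √((δu/u)² + (1·δp/p)² + (3·δa/a)²) = √(0.000529 + 0.00730 + 0.0316) = 0.199
Q = 1.08e+05, so δQ = 0.199 × 1.08e+05 = 21300.

21300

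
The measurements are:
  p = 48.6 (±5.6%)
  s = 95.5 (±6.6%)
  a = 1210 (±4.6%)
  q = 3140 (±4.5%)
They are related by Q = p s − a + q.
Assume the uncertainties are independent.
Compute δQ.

Let w = p·s = 4640. δw/w = √((1·δp/p)² + (1·δs/s)²) = √(0.00314 + 0.00436) = 0.0866, so δw = 402.
Q = w − a + q: δQ = √(δw² + δa² + δq²) = √(1.61e+05 + 3100 + 20000) = 429

429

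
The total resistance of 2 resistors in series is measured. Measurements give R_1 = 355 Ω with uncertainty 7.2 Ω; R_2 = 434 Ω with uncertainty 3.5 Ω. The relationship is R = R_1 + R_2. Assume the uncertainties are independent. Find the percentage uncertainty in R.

Sums and differences: (δR)² = Σ (cᵢ δxᵢ)².
  (δR_1)² = 51.8;  (δR_2)² = 12.2
δR = √(64.1) = 8.01 Ω
R = 789 Ω, so δR/R = 8.01/789 = 0.0101.

1.01%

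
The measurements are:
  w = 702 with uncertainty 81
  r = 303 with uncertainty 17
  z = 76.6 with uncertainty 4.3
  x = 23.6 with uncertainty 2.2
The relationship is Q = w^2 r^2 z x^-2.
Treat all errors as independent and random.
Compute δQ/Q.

0.322

Each factor contributes (exponent × relative error)² to (δQ/Q)²:
  (2·δw/w)² = (2×0.115)² = 0.0533;  (2·δr/r)² = (2×0.0561)² = 0.0126;  (1·δz/z)² = (1×0.0561)² = 0.00315;  (-2·δx/x)² = (-2×0.0932)² = 0.0348
δQ/Q = √(0.104) = 0.322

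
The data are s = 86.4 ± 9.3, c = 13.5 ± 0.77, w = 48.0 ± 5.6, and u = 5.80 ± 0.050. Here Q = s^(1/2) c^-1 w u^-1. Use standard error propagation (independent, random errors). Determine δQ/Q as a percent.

Each factor contributes (exponent × relative error)² to (δQ/Q)²:
  (½·δs/s)² = (0.5×0.108)² = 0.00290;  (-1·δc/c)² = (-1×0.0570)² = 0.00325;  (1·δw/w)² = (1×0.117)² = 0.0136;  (-1·δu/u)² = (-1×0.00862)² = 7.43e-05
δQ/Q = √(0.0198) = 0.141

14.1%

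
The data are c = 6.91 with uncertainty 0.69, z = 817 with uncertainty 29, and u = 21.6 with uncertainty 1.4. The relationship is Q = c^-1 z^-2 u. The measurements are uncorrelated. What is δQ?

6.49e-07

Since Q is a product/quotient, work with relative uncertainties:
  (-1·δc/c)² = (-1×0.0999)² = 0.00997;  (-2·δz/z)² = (-2×0.0355)² = 0.00504;  (1·δu/u)² = (1×0.0648)² = 0.00420
δQ/Q = √(0.0192) = 0.139
Q = 4.68e-06, so δQ = 0.139 × 4.68e-06 = 6.49e-07.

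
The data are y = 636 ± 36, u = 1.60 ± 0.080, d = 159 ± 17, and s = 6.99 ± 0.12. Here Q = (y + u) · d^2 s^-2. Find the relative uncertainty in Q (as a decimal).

0.224

Let w = y + u = 638. δw = √(δy² + δu²) = √(1300 + 0.00640) = 36.0, so δw/w = 0.0565.
Q is then a monomial in w, d, s:
δQ/Q = √((δw/w)² + (2·δd/d)² + (-2·δs/s)²) = √(0.00319 + 0.0457 + 0.00118) = 0.224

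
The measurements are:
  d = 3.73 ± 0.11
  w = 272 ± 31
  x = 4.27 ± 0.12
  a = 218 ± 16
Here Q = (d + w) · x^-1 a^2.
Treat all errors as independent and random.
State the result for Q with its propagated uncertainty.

Let u = d + w = 276. δu = √(δd² + δw²) = √(0.0121 + 961) = 31.0, so δu/u = 0.112.
Q is then a monomial in u, x, a:
δQ/Q = √((δu/u)² + (-1·δx/x)² + (2·δa/a)²) = √(0.0126 + 0.000790 + 0.0215) = 0.187
Q = 3.07e+06, so δQ = 0.187 × 3.07e+06 = 5.74e+05.

(3.07 ± 0.574) × 10^6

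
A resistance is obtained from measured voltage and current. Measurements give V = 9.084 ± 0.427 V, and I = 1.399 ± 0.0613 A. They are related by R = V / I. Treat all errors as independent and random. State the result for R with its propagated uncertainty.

R is a product of powers, so relative uncertainties combine in quadrature:
  (1·δV/V)² = (1×0.0470)² = 0.00221;  (-1·δI/I)² = (-1×0.0438)² = 0.00192
δR/R = √(0.00413) = 0.0643
R = 6.493 Ω, so δR = 0.0643 × 6.493 = 0.417 Ω.

6.493 ± 0.417 Ω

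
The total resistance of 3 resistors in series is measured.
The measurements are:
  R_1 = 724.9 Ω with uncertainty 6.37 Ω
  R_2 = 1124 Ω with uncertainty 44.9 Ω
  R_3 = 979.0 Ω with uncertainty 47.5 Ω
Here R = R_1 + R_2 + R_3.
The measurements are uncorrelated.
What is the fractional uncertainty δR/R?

0.0232

Absolute uncertainties add in quadrature for a linear combination:
  (δR_1)² = 40.6;  (δR_2)² = 2020;  (δR_3)² = 2260
δR = √(4310) = 65.7 Ω
R = 2828 Ω, so δR/R = 65.7/2828 = 0.0232.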